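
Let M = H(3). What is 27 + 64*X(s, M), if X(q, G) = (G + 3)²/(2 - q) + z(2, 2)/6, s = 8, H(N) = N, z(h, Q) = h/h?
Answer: -1039/3 ≈ -346.33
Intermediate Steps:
z(h, Q) = 1
M = 3
X(q, G) = ⅙ + (3 + G)²/(2 - q) (X(q, G) = (G + 3)²/(2 - q) + 1/6 = (3 + G)²/(2 - q) + 1*(⅙) = (3 + G)²/(2 - q) + ⅙ = ⅙ + (3 + G)²/(2 - q))
27 + 64*X(s, M) = 27 + 64*((-2 + 8 - 6*(3 + 3)²)/(6*(-2 + 8))) = 27 + 64*((⅙)*(-2 + 8 - 6*6²)/6) = 27 + 64*((⅙)*(⅙)*(-2 + 8 - 6*36)) = 27 + 64*((⅙)*(⅙)*(-2 + 8 - 216)) = 27 + 64*((⅙)*(⅙)*(-210)) = 27 + 64*(-35/6) = 27 - 1120/3 = -1039/3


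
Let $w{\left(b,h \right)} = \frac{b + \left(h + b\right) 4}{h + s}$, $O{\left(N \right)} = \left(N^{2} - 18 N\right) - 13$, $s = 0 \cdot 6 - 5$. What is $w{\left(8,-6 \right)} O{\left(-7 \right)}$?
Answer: $- \frac{2592}{11} \approx -235.64$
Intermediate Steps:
$s = -5$ ($s = 0 - 5 = -5$)
$O{\left(N \right)} = -13 + N^{2} - 18 N$
$w{\left(b,h \right)} = \frac{4 h + 5 b}{-5 + h}$ ($w{\left(b,h \right)} = \frac{b + \left(h + b\right) 4}{h - 5} = \frac{b + \left(b + h\right) 4}{-5 + h} = \frac{b + \left(4 b + 4 h\right)}{-5 + h} = \frac{4 h + 5 b}{-5 + h}$)
$w{\left(8,-6 \right)} O{\left(-7 \right)} = \frac{4 \left(-6\right) + 5 \cdot 8}{-5 - 6} \left(-13 + \left(-7\right)^{2} - -126\right) = \frac{-24 + 40}{-11} \left(-13 + 49 + 126\right) = \left(- \frac{1}{11}\right) 16 \cdot 162 = \left(- \frac{16}{11}\right) 162 = - \frac{2592}{11}$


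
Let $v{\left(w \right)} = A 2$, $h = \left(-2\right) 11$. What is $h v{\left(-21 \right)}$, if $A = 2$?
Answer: $-88$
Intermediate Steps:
$h = -22$
$v{\left(w \right)} = 4$ ($v{\left(w \right)} = 2 \cdot 2 = 4$)
$h v{\left(-21 \right)} = \left(-22\right) 4 = -88$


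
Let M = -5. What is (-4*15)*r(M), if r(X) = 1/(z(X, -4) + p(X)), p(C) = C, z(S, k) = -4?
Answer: 20/3 ≈ 6.6667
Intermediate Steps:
r(X) = 1/(-4 + X)
(-4*15)*r(M) = (-4*15)/(-4 - 5) = -60/(-9) = -60*(-⅑) = 20/3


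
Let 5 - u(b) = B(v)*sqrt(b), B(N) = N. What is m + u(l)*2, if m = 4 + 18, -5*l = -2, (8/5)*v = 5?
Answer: 32 - 5*sqrt(10)/4 ≈ 28.047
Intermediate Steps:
v = 25/8 (v = (5/8)*5 = 25/8 ≈ 3.1250)
l = 2/5 (l = -1/5*(-2) = 2/5 ≈ 0.40000)
u(b) = 5 - 25*sqrt(b)/8
m = 22
m + u(l)*2 = 22 + (5 - 5*sqrt(10)/8)*2 = 22 + (10 - 5*sqrt(10)/4) = 32 - 5*sqrt(10)/4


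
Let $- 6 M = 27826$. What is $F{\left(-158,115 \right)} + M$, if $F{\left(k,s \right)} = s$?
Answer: $- \frac{13568}{3} \approx -4522.7$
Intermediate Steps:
$M = - \frac{13913}{3}$ ($M = \left(- \frac{1}{6}\right) 27826 = - \frac{13913}{3} \approx -4637.7$)
$F{\left(-158,115 \right)} + M = 115 - \frac{13913}{3} = - \frac{13568}{3}$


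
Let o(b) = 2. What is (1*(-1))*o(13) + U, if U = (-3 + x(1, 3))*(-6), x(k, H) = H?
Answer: -2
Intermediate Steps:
U = 0 (U = (-3 + 3)*(-6) = 0*(-6) = 0)
(1*(-1))*o(13) + U = (1*(-1))*2 + 0 = -1*2 + 0 = -2 + 0 = -2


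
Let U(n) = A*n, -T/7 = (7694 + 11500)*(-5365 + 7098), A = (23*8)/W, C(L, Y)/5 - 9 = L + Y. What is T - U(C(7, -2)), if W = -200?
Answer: -1164211748/5 ≈ -2.3284e+8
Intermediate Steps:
C(L, Y) = 45 + 5*L + 5*Y (C(L, Y) = 45 + 5*(L + Y) = 45 + (5*L + 5*Y) = 45 + 5*L + 5*Y)
A = -23/25 (A = (23*8)/(-200) = 184*(-1/200) = -23/25 ≈ -0.92000)
T = -232842414 (T = -7*(7694 + 11500)*(-5365 + 7098) = -134358*1733 = -7*33263202 = -232842414)
U(n) = -23*n/25
T - U(C(7, -2)) = -232842414 - (-23)*(45 + 5*7 + 5*(-2))/25 = -232842414 - (-23)*(45 + 35 - 10)/25 = -232842414 - (-23)*70/25 = -232842414 - 1*(-322/5) = -232842414 + 322/5 = -1164211748/5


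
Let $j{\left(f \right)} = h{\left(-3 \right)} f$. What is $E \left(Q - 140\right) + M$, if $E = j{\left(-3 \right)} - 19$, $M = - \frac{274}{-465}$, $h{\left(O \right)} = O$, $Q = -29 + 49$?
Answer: $\frac{558274}{465} \approx 1200.6$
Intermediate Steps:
$Q = 20$
$M = \frac{274}{465}$ ($M = \left(-274\right) \left(- \frac{1}{465}\right) = \frac{274}{465} \approx 0.58925$)
$j{\left(f \right)} = - 3 f$
$E = -10$ ($E = \left(-3\right) \left(-3\right) - 19 = 9 - 19 = -10$)
$E \left(Q - 140\right) + M = - 10 \left(20 - 140\right) + \frac{274}{465} = \left(-10\right) \left(-120\right) + \frac{274}{465} = 1200 + \frac{274}{465} = \frac{558274}{465}$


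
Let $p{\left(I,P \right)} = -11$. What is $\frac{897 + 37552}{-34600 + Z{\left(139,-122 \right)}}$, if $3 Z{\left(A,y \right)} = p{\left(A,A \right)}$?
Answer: $- \frac{115347}{103811} \approx -1.1111$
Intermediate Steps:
$Z{\left(A,y \right)} = - \frac{11}{3}$ ($Z{\left(A,y \right)} = \frac{1}{3} \left(-11\right) = - \frac{11}{3}$)
$\frac{897 + 37552}{-34600 + Z{\left(139,-122 \right)}} = \frac{897 + 37552}{-34600 - \frac{11}{3}} = \frac{38449}{- \frac{103811}{3}} = 38449 \left(- \frac{3}{103811}\right) = - \frac{115347}{103811}$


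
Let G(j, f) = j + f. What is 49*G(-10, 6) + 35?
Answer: -161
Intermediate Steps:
G(j, f) = f + j
49*G(-10, 6) + 35 = 49*(6 - 10) + 35 = 49*(-4) + 35 = -196 + 35 = -161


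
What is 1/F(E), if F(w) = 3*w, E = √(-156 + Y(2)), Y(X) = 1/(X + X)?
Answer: -2*I*√623/1869 ≈ -0.026709*I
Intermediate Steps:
Y(X) = 1/(2*X)
E = I*√623/2 (E = √(-156 + (½)/2) = √(-156 + (½)*(½)) = √(-156 + ¼) = √(-623/4) = I*√623/2 ≈ 12.48*I)
1/F(E) = 1/(3*(I*√623/2)) = 1/(3*I*√623/2) = -2*I*√623/1869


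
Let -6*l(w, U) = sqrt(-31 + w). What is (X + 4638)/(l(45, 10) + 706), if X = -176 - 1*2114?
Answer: 29838384/8971841 + 7044*sqrt(14)/8971841 ≈ 3.3287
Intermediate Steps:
l(w, U) = -sqrt(-31 + w)/6
X = -2290 (X = -176 - 2114 = -2290)
(X + 4638)/(l(45, 10) + 706) = (-2290 + 4638)/(-sqrt(-31 + 45)/6 + 706) = 2348/(-sqrt(14)/6 + 706) = 2348/(706 - sqrt(14)/6)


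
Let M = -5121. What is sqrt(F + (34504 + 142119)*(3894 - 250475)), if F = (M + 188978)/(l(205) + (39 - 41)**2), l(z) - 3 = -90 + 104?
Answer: I*sqrt(19206373438686)/21 ≈ 2.0869e+5*I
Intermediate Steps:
l(z) = 17 (l(z) = 3 + (-90 + 104) = 3 + 14 = 17)
F = 183857/21 (F = (-5121 + 188978)/(17 + (39 - 41)**2) = 183857/(17 + (-2)**2) = 183857/(17 + 4) = 183857/21 ≈ 8755.1)
sqrt(F + (34504 + 142119)*(3894 - 250475)) = sqrt(183857/21 + (34504 + 142119)*(3894 - 250475)) = sqrt(183857/21 + 176623*(-246581)) = sqrt(183857/21 - 43551875963) = sqrt(-914589211366/21) = I*sqrt(19206373438686)/21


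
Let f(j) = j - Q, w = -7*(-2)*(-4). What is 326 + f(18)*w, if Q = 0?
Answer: -682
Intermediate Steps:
w = -56 (w = 14*(-4) = -56)
f(j) = j (f(j) = j - 1*0 = j + 0 = j)
326 + f(18)*w = 326 + 18*(-56) = 326 - 1008 = -682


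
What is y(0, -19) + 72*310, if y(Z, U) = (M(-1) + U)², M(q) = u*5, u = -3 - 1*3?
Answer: 24721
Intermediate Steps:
u = -6 (u = -3 - 3 = -6)
M(q) = -30 (M(q) = -6*5 = -30)
y(Z, U) = (-30 + U)²
y(0, -19) + 72*310 = (-30 - 19)² + 72*310 = (-49)² + 22320 = 2401 + 22320 = 24721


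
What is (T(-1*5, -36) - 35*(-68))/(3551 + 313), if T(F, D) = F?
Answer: 2375/3864 ≈ 0.61465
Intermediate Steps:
(T(-1*5, -36) - 35*(-68))/(3551 + 313) = (-1*5 - 35*(-68))/(3551 + 313) = (-5 + 2380)/3864 = 2375*(1/3864) = 2375/3864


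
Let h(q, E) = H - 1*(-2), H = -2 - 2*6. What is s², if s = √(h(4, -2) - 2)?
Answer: -14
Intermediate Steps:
H = -14 (H = -2 - 12 = -14)
h(q, E) = -12 (h(q, E) = -14 - 1*(-2) = -14 + 2 = -12)
s = I*√14 (s = √(-12 - 2) = √(-14) = I*√14 ≈ 3.7417*I)
s² = (I*√14)² = -14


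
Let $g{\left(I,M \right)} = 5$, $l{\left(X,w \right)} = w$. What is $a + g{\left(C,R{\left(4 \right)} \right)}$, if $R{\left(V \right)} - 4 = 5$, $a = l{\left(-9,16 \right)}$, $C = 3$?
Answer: $21$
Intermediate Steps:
$a = 16$
$R{\left(V \right)} = 9$ ($R{\left(V \right)} = 4 + 5 = 9$)
$a + g{\left(C,R{\left(4 \right)} \right)} = 16 + 5 = 21$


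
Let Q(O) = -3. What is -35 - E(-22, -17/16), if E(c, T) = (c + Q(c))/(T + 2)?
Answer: -25/3 ≈ -8.3333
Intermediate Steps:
E(c, T) = (-3 + c)/(2 + T) (E(c, T) = (c - 3)/(T + 2) = (-3 + c)/(2 + T))
-35 - E(-22, -17/16) = -35 - (-3 - 22)/(2 - 17/16) = -35 - (-25)/(2 - 17*1/16) = -35 - (-25)/(2 - 17/16) = -35 - (-25)/15/16 = -35 - 16*(-25)/15 = -35 - 1*(-80/3) = -35 + 80/3 = -25/3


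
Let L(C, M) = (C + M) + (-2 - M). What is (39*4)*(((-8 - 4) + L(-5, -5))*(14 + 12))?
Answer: -77064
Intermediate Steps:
L(C, M) = -2 + C
(39*4)*(((-8 - 4) + L(-5, -5))*(14 + 12)) = (39*4)*(((-8 - 4) + (-2 - 5))*(14 + 12)) = 156*((-12 - 7)*26) = 156*(-19*26) = 156*(-494) = -77064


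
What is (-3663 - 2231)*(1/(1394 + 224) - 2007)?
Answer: 9569866775/809 ≈ 1.1829e+7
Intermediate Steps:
(-3663 - 2231)*(1/(1394 + 224) - 2007) = -5894*(1/1618 - 2007) = -5894*(-3247325/1618) = 9569866775/809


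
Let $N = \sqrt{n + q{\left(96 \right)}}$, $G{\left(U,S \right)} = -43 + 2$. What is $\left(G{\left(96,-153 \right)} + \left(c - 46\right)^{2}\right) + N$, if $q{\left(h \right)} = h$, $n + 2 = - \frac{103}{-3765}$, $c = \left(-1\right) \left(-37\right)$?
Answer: $40 + \frac{\sqrt{1332858945}}{3765} \approx 49.697$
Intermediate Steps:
$c = 37$
$n = - \frac{7427}{3765}$ ($n = -2 - \frac{103}{-3765} = -2 - - \frac{103}{3765} = -2 + \frac{103}{3765} = - \frac{7427}{3765} \approx -1.9726$)
$G{\left(U,S \right)} = -41$
$N = \frac{\sqrt{1332858945}}{3765}$ ($N = \sqrt{- \frac{7427}{3765} + 96} = \sqrt{\frac{354013}{3765}} = \frac{\sqrt{1332858945}}{3765} \approx 9.6968$)
$\left(G{\left(96,-153 \right)} + \left(c - 46\right)^{2}\right) + N = \left(-41 + \left(37 - 46\right)^{2}\right) + \frac{\sqrt{1332858945}}{3765} = \left(-41 + \left(-9\right)^{2}\right) + \frac{\sqrt{1332858945}}{3765} = \left(-41 + 81\right) + \frac{\sqrt{1332858945}}{3765} = 40 + \frac{\sqrt{1332858945}}{3765}$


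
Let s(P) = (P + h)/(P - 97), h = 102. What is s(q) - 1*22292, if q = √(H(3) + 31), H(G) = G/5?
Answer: -1045254632/46887 - 199*√790/46887 ≈ -22293.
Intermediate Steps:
H(G) = G/5 (H(G) = G*(⅕) = G/5)
q = √790/5 (q = √((⅕)*3 + 31) = √(⅗ + 31) = √(158/5) = √790/5 ≈ 5.6214)
s(P) = (102 + P)/(-97 + P) (s(P) = (P + 102)/(P - 97) = (102 + P)/(-97 + P))
s(q) - 1*22292 = (102 + √790/5)/(-97 + √790/5) - 1*22292 = (102 + √790/5)/(-97 + √790/5) - 22292 = -22292 + (102 + √790/5)/(-97 + √790/5)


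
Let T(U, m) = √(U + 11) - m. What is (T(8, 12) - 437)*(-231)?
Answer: 103719 - 231*√19 ≈ 1.0271e+5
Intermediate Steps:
T(U, m) = √(11 + U) - m
(T(8, 12) - 437)*(-231) = ((√(11 + 8) - 1*12) - 437)*(-231) = ((√19 - 12) - 437)*(-231) = ((-12 + √19) - 437)*(-231) = (-449 + √19)*(-231) = 103719 - 231*√19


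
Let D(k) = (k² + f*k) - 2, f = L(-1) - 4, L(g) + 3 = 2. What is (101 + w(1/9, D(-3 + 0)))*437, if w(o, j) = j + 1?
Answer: 54188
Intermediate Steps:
L(g) = -1 (L(g) = -3 + 2 = -1)
f = -5 (f = -1 - 4 = -5)
D(k) = -2 + k² - 5*k (D(k) = (k² - 5*k) - 2 = -2 + k² - 5*k)
w(o, j) = 1 + j
(101 + w(1/9, D(-3 + 0)))*437 = (101 + (1 + (-2 + (-3 + 0)² - 5*(-3 + 0))))*437 = (101 + (1 + (-2 + (-3)² - 5*(-3))))*437 = (101 + (1 + (-2 + 9 + 15)))*437 = (101 + (1 + 22))*437 = (101 + 23)*437 = 124*437 = 54188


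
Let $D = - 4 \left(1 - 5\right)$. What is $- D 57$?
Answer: $-912$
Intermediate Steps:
$D = 16$ ($D = \left(-4\right) \left(-4\right) = 16$)
$- D 57 = \left(-1\right) 16 \cdot 57 = \left(-16\right) 57 = -912$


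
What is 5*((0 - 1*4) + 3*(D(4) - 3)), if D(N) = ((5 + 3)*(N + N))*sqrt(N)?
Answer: 1855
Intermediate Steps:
D(N) = 16*N**(3/2) (D(N) = (8*(2*N))*sqrt(N) = (16*N)*sqrt(N) = 16*N**(3/2))
5*((0 - 1*4) + 3*(D(4) - 3)) = 5*((0 - 1*4) + 3*(16*4**(3/2) - 3)) = 5*((0 - 4) + 3*(16*8 - 3)) = 5*(-4 + 3*(128 - 3)) = 5*(-4 + 3*125) = 5*(-4 + 375) = 5*371 = 1855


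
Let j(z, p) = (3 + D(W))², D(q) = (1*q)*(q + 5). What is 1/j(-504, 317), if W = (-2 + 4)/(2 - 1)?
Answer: 1/289 ≈ 0.0034602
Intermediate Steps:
W = 2 (W = 2/1 = 2*1 = 2)
D(q) = q*(5 + q)
j(z, p) = 289 (j(z, p) = (3 + 2*(5 + 2))² = (3 + 2*7)² = (3 + 14)² = 17² = 289)
1/j(-504, 317) = 1/289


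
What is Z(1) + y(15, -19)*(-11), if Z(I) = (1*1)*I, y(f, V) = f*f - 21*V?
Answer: -6863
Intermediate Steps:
y(f, V) = f**2 - 21*V
Z(I) = I (Z(I) = 1*I = I)
Z(1) + y(15, -19)*(-11) = 1 + (15**2 - 21*(-19))*(-11) = 1 + (225 + 399)*(-11) = 1 + 624*(-11) = 1 - 6864 = -6863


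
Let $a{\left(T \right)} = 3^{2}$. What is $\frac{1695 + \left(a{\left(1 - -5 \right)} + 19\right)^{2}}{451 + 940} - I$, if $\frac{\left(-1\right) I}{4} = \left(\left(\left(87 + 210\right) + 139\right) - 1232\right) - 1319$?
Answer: $- \frac{11765381}{1391} \approx -8458.2$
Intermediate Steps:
$a{\left(T \right)} = 9$
$I = 8460$ ($I = - 4 \left(\left(\left(\left(87 + 210\right) + 139\right) - 1232\right) - 1319\right) = - 4 \left(\left(\left(297 + 139\right) - 1232\right) - 1319\right) = - 4 \left(\left(436 - 1232\right) - 1319\right) = - 4 \left(-796 - 1319\right) = \left(-4\right) \left(-2115\right) = 8460$)
$\frac{1695 + \left(a{\left(1 - -5 \right)} + 19\right)^{2}}{451 + 940} - I = \frac{1695 + \left(9 + 19\right)^{2}}{451 + 940} - 8460 = \frac{1695 + 28^{2}}{1391} - 8460 = \left(1695 + 784\right) \frac{1}{1391} - 8460 = 2479 \cdot \frac{1}{1391} - 8460 = \frac{2479}{1391} - 8460 = - \frac{11765381}{1391}$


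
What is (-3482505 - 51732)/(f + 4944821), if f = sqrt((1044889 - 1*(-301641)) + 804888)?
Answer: -5825389778859/8150417523541 + 1178079*sqrt(2151418)/8150417523541 ≈ -0.71452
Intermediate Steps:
f = sqrt(2151418) (f = sqrt((1044889 + 301641) + 804888) = sqrt(1346530 + 804888) = sqrt(2151418) ≈ 1466.8)
(-3482505 - 51732)/(f + 4944821) = (-3482505 - 51732)/(sqrt(2151418) + 4944821) = -3534237/(4944821 + sqrt(2151418))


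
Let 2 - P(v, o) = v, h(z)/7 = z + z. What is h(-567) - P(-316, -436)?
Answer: -8256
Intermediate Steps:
h(z) = 14*z (h(z) = 7*(z + z) = 7*(2*z) = 14*z)
P(v, o) = 2 - v
h(-567) - P(-316, -436) = 14*(-567) - (2 - 1*(-316)) = -7938 - (2 + 316) = -7938 - 1*318 = -7938 - 318 = -8256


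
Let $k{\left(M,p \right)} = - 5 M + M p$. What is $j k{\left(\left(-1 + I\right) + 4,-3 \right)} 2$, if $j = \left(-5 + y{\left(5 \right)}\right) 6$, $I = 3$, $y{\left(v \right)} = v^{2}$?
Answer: $-11520$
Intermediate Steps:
$j = 120$ ($j = \left(-5 + 5^{2}\right) 6 = \left(-5 + 25\right) 6 = 20 \cdot 6 = 120$)
$j k{\left(\left(-1 + I\right) + 4,-3 \right)} 2 = 120 \left(\left(-1 + 3\right) + 4\right) \left(-5 - 3\right) 2 = 120 \left(2 + 4\right) \left(-8\right) 2 = 120 \cdot 6 \left(-8\right) 2 = 120 \left(-48\right) 2 = \left(-5760\right) 2 = -11520$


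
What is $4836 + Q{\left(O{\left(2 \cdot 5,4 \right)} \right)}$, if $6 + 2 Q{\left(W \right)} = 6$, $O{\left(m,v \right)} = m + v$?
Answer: $4836$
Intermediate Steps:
$Q{\left(W \right)} = 0$ ($Q{\left(W \right)} = -3 + \frac{1}{2} \cdot 6 = -3 + 3 = 0$)
$4836 + Q{\left(O{\left(2 \cdot 5,4 \right)} \right)} = 4836 + 0 = 4836$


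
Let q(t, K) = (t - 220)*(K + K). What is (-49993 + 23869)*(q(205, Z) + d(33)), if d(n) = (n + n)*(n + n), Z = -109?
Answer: -199221624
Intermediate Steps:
d(n) = 4*n**2 (d(n) = (2*n)*(2*n) = 4*n**2)
q(t, K) = 2*K*(-220 + t) (q(t, K) = (-220 + t)*(2*K) = 2*K*(-220 + t))
(-49993 + 23869)*(q(205, Z) + d(33)) = (-49993 + 23869)*(2*(-109)*(-220 + 205) + 4*33**2) = -26124*(2*(-109)*(-15) + 4*1089) = -26124*(3270 + 4356) = -26124*7626 = -199221624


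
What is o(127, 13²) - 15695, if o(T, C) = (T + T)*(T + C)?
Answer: 59489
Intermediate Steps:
o(T, C) = 2*T*(C + T) (o(T, C) = (2*T)*(C + T) = 2*T*(C + T))
o(127, 13²) - 15695 = 2*127*(13² + 127) - 15695 = 2*127*(169 + 127) - 15695 = 2*127*296 - 15695 = 75184 - 15695 = 59489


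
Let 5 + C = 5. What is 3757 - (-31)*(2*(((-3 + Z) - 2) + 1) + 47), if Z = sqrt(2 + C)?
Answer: 4966 + 62*sqrt(2) ≈ 5053.7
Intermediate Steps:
C = 0 (C = -5 + 5 = 0)
Z = sqrt(2) (Z = sqrt(2 + 0) = sqrt(2) ≈ 1.4142)
3757 - (-31)*(2*(((-3 + Z) - 2) + 1) + 47) = 3757 - (-31)*(2*(((-3 + sqrt(2)) - 2) + 1) + 47) = 3757 - (-31)*(2*((-5 + sqrt(2)) + 1) + 47) = 3757 - (-31)*(2*(-4 + sqrt(2)) + 47) = 3757 - (-31)*((-8 + 2*sqrt(2)) + 47) = 3757 - (-31)*(39 + 2*sqrt(2)) = 3757 - (-1209 - 62*sqrt(2)) = 3757 + (1209 + 62*sqrt(2)) = 4966 + 62*sqrt(2)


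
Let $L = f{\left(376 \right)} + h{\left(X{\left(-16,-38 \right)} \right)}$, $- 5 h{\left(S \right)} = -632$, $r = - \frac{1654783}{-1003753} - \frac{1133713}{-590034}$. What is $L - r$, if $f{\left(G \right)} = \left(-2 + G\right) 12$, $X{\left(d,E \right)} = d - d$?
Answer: $\frac{13653783299185789}{2961241988010} \approx 4610.8$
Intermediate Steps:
$X{\left(d,E \right)} = 0$
$r = \frac{2114346057511}{592248397602}$ ($r = \left(-1654783\right) \left(- \frac{1}{1003753}\right) - - \frac{1133713}{590034} = \frac{1654783}{1003753} + \frac{1133713}{590034} = \frac{2114346057511}{592248397602} \approx 3.57$)
$h{\left(S \right)} = \frac{632}{5}$ ($h{\left(S \right)} = \left(- \frac{1}{5}\right) \left(-632\right) = \frac{632}{5}$)
$f{\left(G \right)} = -24 + 12 G$
$L = \frac{23072}{5}$ ($L = \left(-24 + 12 \cdot 376\right) + \frac{632}{5} = \left(-24 + 4512\right) + \frac{632}{5} = 4488 + \frac{632}{5} = \frac{23072}{5} \approx 4614.4$)
$L - r = \frac{23072}{5} - \frac{2114346057511}{592248397602} = \frac{13653783299185789}{2961241988010}$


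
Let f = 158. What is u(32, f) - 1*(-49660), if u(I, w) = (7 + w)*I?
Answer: 54940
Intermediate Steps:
u(I, w) = I*(7 + w)
u(32, f) - 1*(-49660) = 32*(7 + 158) - 1*(-49660) = 32*165 + 49660 = 5280 + 49660 = 54940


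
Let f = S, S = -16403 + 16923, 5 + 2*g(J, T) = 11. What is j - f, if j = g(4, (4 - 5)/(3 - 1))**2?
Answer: -511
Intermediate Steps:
g(J, T) = 3 (g(J, T) = -5/2 + (1/2)*11 = -5/2 + 11/2 = 3)
S = 520
f = 520
j = 9 (j = 3**2 = 9)
j - f = 9 - 1*520 = 9 - 520 = -511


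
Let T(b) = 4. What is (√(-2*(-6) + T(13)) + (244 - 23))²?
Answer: 50625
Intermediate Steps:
(√(-2*(-6) + T(13)) + (244 - 23))² = (√(-2*(-6) + 4) + (244 - 23))² = (√(12 + 4) + 221)² = (√16 + 221)² = (4 + 221)² = 225² = 50625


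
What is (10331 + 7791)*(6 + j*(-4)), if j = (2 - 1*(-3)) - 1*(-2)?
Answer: -398684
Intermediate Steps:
j = 7 (j = (2 + 3) + 2 = 5 + 2 = 7)
(10331 + 7791)*(6 + j*(-4)) = (10331 + 7791)*(6 + 7*(-4)) = 18122*(6 - 28) = 18122*(-22) = -398684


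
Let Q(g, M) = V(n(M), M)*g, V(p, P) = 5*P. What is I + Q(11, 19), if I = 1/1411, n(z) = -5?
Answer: 1474496/1411 ≈ 1045.0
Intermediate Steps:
I = 1/1411 ≈ 0.00070872
Q(g, M) = 5*M*g (Q(g, M) = (5*M)*g = 5*M*g)
I + Q(11, 19) = 1/1411 + 5*19*11 = 1/1411 + 1045 = 1474496/1411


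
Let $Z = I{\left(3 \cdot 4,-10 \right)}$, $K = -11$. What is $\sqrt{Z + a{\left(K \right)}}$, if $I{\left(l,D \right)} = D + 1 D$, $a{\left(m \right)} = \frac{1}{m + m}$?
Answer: $\frac{21 i \sqrt{22}}{22} \approx 4.4772 i$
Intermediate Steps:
$a{\left(m \right)} = \frac{1}{2 m}$
$I{\left(l,D \right)} = 2 D$ ($I{\left(l,D \right)} = D + D = 2 D$)
$Z = -20$ ($Z = 2 \left(-10\right) = -20$)
$\sqrt{Z + a{\left(K \right)}} = \sqrt{-20 + \frac{1}{2 \left(-11\right)}} = \sqrt{-20 + \frac{1}{2} \left(- \frac{1}{11}\right)} = \sqrt{-20 - \frac{1}{22}} = \sqrt{- \frac{441}{22}} = \frac{21 i \sqrt{22}}{22}$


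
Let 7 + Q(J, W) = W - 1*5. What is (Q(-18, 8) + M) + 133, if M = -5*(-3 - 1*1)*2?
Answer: 169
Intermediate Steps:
M = 40 (M = -5*(-3 - 1)*2 = -5*(-4)*2 = 20*2 = 40)
Q(J, W) = -12 + W (Q(J, W) = -7 + (W - 1*5) = -7 + (W - 5) = -7 + (-5 + W) = -12 + W)
(Q(-18, 8) + M) + 133 = ((-12 + 8) + 40) + 133 = (-4 + 40) + 133 = 36 + 133 = 169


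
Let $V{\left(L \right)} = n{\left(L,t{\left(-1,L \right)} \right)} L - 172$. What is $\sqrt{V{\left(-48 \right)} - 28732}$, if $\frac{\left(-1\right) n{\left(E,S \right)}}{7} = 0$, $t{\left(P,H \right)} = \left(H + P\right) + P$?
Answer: $2 i \sqrt{7226} \approx 170.01 i$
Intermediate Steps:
$t{\left(P,H \right)} = H + 2 P$
$n{\left(E,S \right)} = 0$ ($n{\left(E,S \right)} = \left(-7\right) 0 = 0$)
$V{\left(L \right)} = -172$ ($V{\left(L \right)} = 0 L - 172 = 0 - 172 = -172$)
$\sqrt{V{\left(-48 \right)} - 28732} = \sqrt{-172 - 28732} = \sqrt{-28904} = 2 i \sqrt{7226}$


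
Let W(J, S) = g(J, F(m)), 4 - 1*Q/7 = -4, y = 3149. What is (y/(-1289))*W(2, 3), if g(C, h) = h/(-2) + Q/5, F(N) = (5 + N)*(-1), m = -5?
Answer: -176344/6445 ≈ -27.361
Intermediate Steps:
Q = 56 (Q = 28 - 7*(-4) = 28 + 28 = 56)
F(N) = -5 - N
g(C, h) = 56/5 - h/2 (g(C, h) = h/(-2) + 56/5 = h*(-1/2) + 56*(1/5) = -h/2 + 56/5 = 56/5 - h/2)
W(J, S) = 56/5 (W(J, S) = 56/5 - (-5 - 1*(-5))/2 = 56/5 - (-5 + 5)/2 = 56/5 - 1/2*0 = 56/5 + 0 = 56/5)
(y/(-1289))*W(2, 3) = (3149/(-1289))*(56/5) = (3149*(-1/1289))*(56/5) = -3149/1289*56/5 = -176344/6445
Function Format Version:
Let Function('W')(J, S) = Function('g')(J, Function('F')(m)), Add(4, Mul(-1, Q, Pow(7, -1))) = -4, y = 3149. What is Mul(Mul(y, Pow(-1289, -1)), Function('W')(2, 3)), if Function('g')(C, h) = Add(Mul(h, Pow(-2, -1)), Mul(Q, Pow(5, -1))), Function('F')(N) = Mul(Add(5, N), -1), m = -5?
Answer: Rational(-176344, 6445) ≈ -27.361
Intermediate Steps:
Q = 56 (Q = Add(28, Mul(-7, -4)) = Add(28, 28) = 56)
Function('F')(N) = Add(-5, Mul(-1, N))
Function('g')(C, h) = Add(Rational(56, 5), Mul(Rational(-1, 2), h)) (Function('g')(C, h) = Add(Mul(h, Pow(-2, -1)), Mul(56, Pow(5, -1))) = Add(Mul(h, Rational(-1, 2)), Mul(56, Rational(1, 5))) = Add(Mul(Rational(-1, 2), h), Rational(56, 5)) = Add(Rational(56, 5), Mul(Rational(-1, 2), h)))
Function('W')(J, S) = Rational(56, 5) (Function('W')(J, S) = Add(Rational(56, 5), Mul(Rational(-1, 2), Add(-5, Mul(-1, -5)))) = Add(Rational(56, 5), Mul(Rational(-1, 2), Add(-5, 5))) = Add(Rational(56, 5), Mul(Rational(-1, 2), 0)) = Add(Rational(56, 5), 0) = Rational(56, 5))
Mul(Mul(y, Pow(-1289, -1)), Function('W')(2, 3)) = Mul(Mul(3149, Pow(-1289, -1)), Rational(56, 5)) = Mul(Mul(3149, Rational(-1, 1289)), Rational(56, 5)) = Mul(Rational(-3149, 1289), Rational(56, 5)) = Rational(-176344, 6445)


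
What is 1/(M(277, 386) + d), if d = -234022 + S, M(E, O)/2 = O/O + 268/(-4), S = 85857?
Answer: -1/148297 ≈ -6.7432e-6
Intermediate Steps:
M(E, O) = -132 (M(E, O) = 2*(O/O + 268/(-4)) = 2*(1 + 268*(-¼)) = 2*(1 - 67) = 2*(-66) = -132)
d = -148165 (d = -234022 + 85857 = -148165)
1/(M(277, 386) + d) = 1/(-132 - 148165) = 1/(-148297) = -1/148297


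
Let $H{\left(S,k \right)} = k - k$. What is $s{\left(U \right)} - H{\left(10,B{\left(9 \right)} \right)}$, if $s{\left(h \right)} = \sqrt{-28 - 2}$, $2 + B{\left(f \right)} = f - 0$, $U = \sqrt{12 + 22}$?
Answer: $i \sqrt{30} \approx 5.4772 i$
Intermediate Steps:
$U = \sqrt{34} \approx 5.8309$
$B{\left(f \right)} = -2 + f$ ($B{\left(f \right)} = -2 + \left(f - 0\right) = -2 + \left(f + 0\right) = -2 + f$)
$H{\left(S,k \right)} = 0$
$s{\left(h \right)} = i \sqrt{30}$ ($s{\left(h \right)} = \sqrt{-30} = i \sqrt{30}$)
$s{\left(U \right)} - H{\left(10,B{\left(9 \right)} \right)} = i \sqrt{30} - 0 = i \sqrt{30} + 0 = i \sqrt{30}$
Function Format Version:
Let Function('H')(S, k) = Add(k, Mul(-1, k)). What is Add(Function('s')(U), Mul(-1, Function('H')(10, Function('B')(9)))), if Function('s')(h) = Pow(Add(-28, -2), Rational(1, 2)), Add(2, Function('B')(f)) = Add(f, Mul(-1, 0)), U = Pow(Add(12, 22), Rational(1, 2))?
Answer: Mul(I, Pow(30, Rational(1, 2))) ≈ Mul(5.4772, I)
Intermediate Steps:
U = Pow(34, Rational(1, 2)) ≈ 5.8309
Function('B')(f) = Add(-2, f) (Function('B')(f) = Add(-2, Add(f, Mul(-1, 0))) = Add(-2, Add(f, 0)) = Add(-2, f))
Function('H')(S, k) = 0
Function('s')(h) = Mul(I, Pow(30, Rational(1, 2))) (Function('s')(h) = Pow(-30, Rational(1, 2)) = Mul(I, Pow(30, Rational(1, 2))))
Add(Function('s')(U), Mul(-1, Function('H')(10, Function('B')(9)))) = Add(Mul(I, Pow(30, Rational(1, 2))), Mul(-1, 0)) = Add(Mul(I, Pow(30, Rational(1, 2))), 0) = Mul(I, Pow(30, Rational(1, 2)))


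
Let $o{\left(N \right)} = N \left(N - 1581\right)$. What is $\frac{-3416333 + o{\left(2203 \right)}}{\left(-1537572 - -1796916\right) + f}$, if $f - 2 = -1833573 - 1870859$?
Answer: $\frac{2046067}{3445086} \approx 0.59391$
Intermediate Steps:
$f = -3704430$ ($f = 2 - 3704432 = -3704430$)
$o{\left(N \right)} = N \left(-1581 + N\right)$
$\frac{-3416333 + o{\left(2203 \right)}}{\left(-1537572 - -1796916\right) + f} = \frac{-3416333 + 2203 \left(-1581 + 2203\right)}{\left(-1537572 - -1796916\right) - 3704430} = \frac{-3416333 + 2203 \cdot 622}{\left(-1537572 + 1796916\right) - 3704430} = \frac{-3416333 + 1370266}{259344 - 3704430} = - \frac{2046067}{-3445086} = \left(-2046067\right) \left(- \frac{1}{3445086}\right) = \frac{2046067}{3445086}$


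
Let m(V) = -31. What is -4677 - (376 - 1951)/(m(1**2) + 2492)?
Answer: -11508522/2461 ≈ -4676.4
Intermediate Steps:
-4677 - (376 - 1951)/(m(1**2) + 2492) = -4677 - (376 - 1951)/(-31 + 2492) = -4677 - (-1575)/2461 = -4677 - 1*(-1575/2461) = -4677 + 1575/2461 = -11508522/2461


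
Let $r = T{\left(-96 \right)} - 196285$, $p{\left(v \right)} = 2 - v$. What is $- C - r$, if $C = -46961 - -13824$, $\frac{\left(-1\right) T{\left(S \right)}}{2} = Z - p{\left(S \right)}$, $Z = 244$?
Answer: $229714$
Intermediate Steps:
$T{\left(S \right)} = -484 - 2 S$ ($T{\left(S \right)} = - 2 \left(244 - \left(2 - S\right)\right) = - 2 \left(244 + \left(-2 + S\right)\right) = - 2 \left(242 + S\right) = -484 - 2 S$)
$C = -33137$ ($C = -46961 + 13824 = -33137$)
$r = -196577$ ($r = \left(-484 - -192\right) - 196285 = \left(-484 + 192\right) - 196285 = -292 - 196285 = -196577$)
$- C - r = \left(-1\right) \left(-33137\right) - -196577 = 33137 + 196577 = 229714$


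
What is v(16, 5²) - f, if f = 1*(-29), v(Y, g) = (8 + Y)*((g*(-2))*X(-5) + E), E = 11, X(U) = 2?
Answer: -2107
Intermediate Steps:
v(Y, g) = (8 + Y)*(11 - 4*g) (v(Y, g) = (8 + Y)*((g*(-2))*2 + 11) = (8 + Y)*(-2*g*2 + 11) = (8 + Y)*(-4*g + 11) = (8 + Y)*(11 - 4*g))
f = -29
v(16, 5²) - f = (88 - 32*5² + 11*16 - 4*16*5²) - 1*(-29) = (88 - 32*25 + 176 - 4*16*25) + 29 = (88 - 800 + 176 - 1600) + 29 = -2136 + 29 = -2107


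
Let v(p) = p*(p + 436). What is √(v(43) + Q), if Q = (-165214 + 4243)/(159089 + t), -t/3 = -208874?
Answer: 4*√794703879607541/785711 ≈ 143.52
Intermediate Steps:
t = 626622 (t = -3*(-208874) = 626622)
v(p) = p*(436 + p)
Q = -160971/785711 (Q = (-165214 + 4243)/(159089 + 626622) = -160971/785711 ≈ -0.20487)
√(v(43) + Q) = √(43*(436 + 43) - 160971/785711) = √(43*479 - 160971/785711) = √(20597 - 160971/785711) = √(16183128496/785711) = 4*√794703879607541/785711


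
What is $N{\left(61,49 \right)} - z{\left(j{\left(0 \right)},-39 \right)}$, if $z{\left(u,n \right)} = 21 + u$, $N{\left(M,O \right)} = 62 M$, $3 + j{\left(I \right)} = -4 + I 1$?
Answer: $3768$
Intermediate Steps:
$j{\left(I \right)} = -7 + I$ ($j{\left(I \right)} = -3 + \left(-4 + I 1\right) = -3 + \left(-4 + I\right) = -7 + I$)
$N{\left(61,49 \right)} - z{\left(j{\left(0 \right)},-39 \right)} = 62 \cdot 61 - \left(21 + \left(-7 + 0\right)\right) = 3782 - \left(21 - 7\right) = 3782 - 14 = 3768$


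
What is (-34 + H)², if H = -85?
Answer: 14161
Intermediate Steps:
(-34 + H)² = (-34 - 85)² = (-119)² = 14161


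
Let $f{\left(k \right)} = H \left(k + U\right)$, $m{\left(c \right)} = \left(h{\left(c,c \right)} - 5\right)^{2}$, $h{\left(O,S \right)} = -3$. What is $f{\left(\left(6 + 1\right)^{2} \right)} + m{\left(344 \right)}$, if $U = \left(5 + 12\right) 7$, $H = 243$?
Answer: $40888$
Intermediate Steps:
$U = 119$ ($U = 17 \cdot 7 = 119$)
$m{\left(c \right)} = 64$ ($m{\left(c \right)} = \left(-3 - 5\right)^{2} = \left(-8\right)^{2} = 64$)
$f{\left(k \right)} = 28917 + 243 k$ ($f{\left(k \right)} = 243 \left(k + 119\right) = 243 \left(119 + k\right) = 28917 + 243 k$)
$f{\left(\left(6 + 1\right)^{2} \right)} + m{\left(344 \right)} = \left(28917 + 243 \left(6 + 1\right)^{2}\right) + 64 = \left(28917 + 243 \cdot 7^{2}\right) + 64 = \left(28917 + 243 \cdot 49\right) + 64 = \left(28917 + 11907\right) + 64 = 40824 + 64 = 40888$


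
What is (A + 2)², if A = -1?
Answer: 1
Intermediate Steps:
(A + 2)² = (-1 + 2)² = 1² = 1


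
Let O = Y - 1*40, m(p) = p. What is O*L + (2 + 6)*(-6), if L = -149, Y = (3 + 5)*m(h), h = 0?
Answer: 5912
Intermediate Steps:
Y = 0 (Y = (3 + 5)*0 = 8*0 = 0)
O = -40 (O = 0 - 1*40 = 0 - 40 = -40)
O*L + (2 + 6)*(-6) = -40*(-149) + (2 + 6)*(-6) = 5960 + 8*(-6) = 5960 - 48 = 5912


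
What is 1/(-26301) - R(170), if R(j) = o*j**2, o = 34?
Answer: -25843362601/26301 ≈ -9.8260e+5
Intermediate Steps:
R(j) = 34*j**2
1/(-26301) - R(170) = 1/(-26301) - 34*170**2 = -1/26301 - 34*28900 = -1/26301 - 1*982600 = -1/26301 - 982600 = -25843362601/26301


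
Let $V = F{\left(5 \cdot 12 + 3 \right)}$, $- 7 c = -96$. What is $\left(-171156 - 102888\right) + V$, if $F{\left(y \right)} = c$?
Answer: $- \frac{1918212}{7} \approx -2.7403 \cdot 10^{5}$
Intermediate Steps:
$c = \frac{96}{7}$ ($c = \left(- \frac{1}{7}\right) \left(-96\right) = \frac{96}{7} \approx 13.714$)
$F{\left(y \right)} = \frac{96}{7}$
$V = \frac{96}{7} \approx 13.714$
$\left(-171156 - 102888\right) + V = \left(-171156 - 102888\right) + \frac{96}{7} = -274044 + \frac{96}{7} = - \frac{1918212}{7}$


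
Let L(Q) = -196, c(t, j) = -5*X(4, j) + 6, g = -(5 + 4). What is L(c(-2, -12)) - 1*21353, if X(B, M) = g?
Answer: -21549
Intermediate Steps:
g = -9 (g = -1*9 = -9)
X(B, M) = -9
c(t, j) = 51 (c(t, j) = -5*(-9) + 6 = 45 + 6 = 51)
L(c(-2, -12)) - 1*21353 = -196 - 1*21353 = -196 - 21353 = -21549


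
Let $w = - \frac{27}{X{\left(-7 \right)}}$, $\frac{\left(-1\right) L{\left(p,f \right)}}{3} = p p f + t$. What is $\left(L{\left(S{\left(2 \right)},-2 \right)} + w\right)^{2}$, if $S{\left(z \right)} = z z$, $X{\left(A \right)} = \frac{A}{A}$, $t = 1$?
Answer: $4356$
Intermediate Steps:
$X{\left(A \right)} = 1$
$S{\left(z \right)} = z^{2}$
$L{\left(p,f \right)} = -3 - 3 f p^{2}$ ($L{\left(p,f \right)} = - 3 \left(p p f + 1\right) = - 3 \left(p^{2} f + 1\right) = - 3 \left(f p^{2} + 1\right) = - 3 \left(1 + f p^{2}\right) = -3 - 3 f p^{2}$)
$w = -27$ ($w = - \frac{27}{1} = \left(-27\right) 1 = -27$)
$\left(L{\left(S{\left(2 \right)},-2 \right)} + w\right)^{2} = \left(\left(-3 - - 6 \left(2^{2}\right)^{2}\right) - 27\right)^{2} = \left(\left(-3 - - 6 \cdot 4^{2}\right) - 27\right)^{2} = \left(\left(-3 - \left(-6\right) 16\right) - 27\right)^{2} = \left(\left(-3 + 96\right) - 27\right)^{2} = \left(93 - 27\right)^{2} = 66^{2} = 4356$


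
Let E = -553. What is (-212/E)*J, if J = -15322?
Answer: -3248264/553 ≈ -5873.9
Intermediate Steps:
(-212/E)*J = -212/(-553)*(-15322) = -212*(-1/553)*(-15322) = (212/553)*(-15322) = -3248264/553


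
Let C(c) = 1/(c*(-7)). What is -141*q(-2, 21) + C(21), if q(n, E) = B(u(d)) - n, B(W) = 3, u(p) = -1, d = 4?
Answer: -103636/147 ≈ -705.01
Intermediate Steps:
C(c) = -1/(7*c) (C(c) = 1/(-7*c) = -1/(7*c))
q(n, E) = 3 - n
-141*q(-2, 21) + C(21) = -141*(3 - 1*(-2)) - ⅐/21 = -141*(3 + 2) - ⅐*1/21 = -141*5 - 1/147 = -705 - 1/147 = -103636/147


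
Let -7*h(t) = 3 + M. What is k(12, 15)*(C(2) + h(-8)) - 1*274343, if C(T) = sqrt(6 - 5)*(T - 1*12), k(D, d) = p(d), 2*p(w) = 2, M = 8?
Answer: -1920482/7 ≈ -2.7435e+5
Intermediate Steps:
p(w) = 1 (p(w) = (1/2)*2 = 1)
k(D, d) = 1
h(t) = -11/7 (h(t) = -(3 + 8)/7 = -1/7*11 = -11/7)
C(T) = -12 + T (C(T) = sqrt(1)*(T - 12) = 1*(-12 + T) = -12 + T)
k(12, 15)*(C(2) + h(-8)) - 1*274343 = 1*((-12 + 2) - 11/7) - 1*274343 = 1*(-10 - 11/7) - 274343 = 1*(-81/7) - 274343 = -81/7 - 274343 = -1920482/7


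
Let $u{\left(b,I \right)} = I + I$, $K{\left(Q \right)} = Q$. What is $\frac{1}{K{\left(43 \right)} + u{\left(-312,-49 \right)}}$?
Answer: $- \frac{1}{55} \approx -0.018182$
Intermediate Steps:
$u{\left(b,I \right)} = 2 I$
$\frac{1}{K{\left(43 \right)} + u{\left(-312,-49 \right)}} = \frac{1}{43 + 2 \left(-49\right)} = \frac{1}{43 - 98} = \frac{1}{-55} = - \frac{1}{55}$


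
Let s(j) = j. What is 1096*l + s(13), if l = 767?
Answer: 840645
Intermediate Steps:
1096*l + s(13) = 1096*767 + 13 = 840632 + 13 = 840645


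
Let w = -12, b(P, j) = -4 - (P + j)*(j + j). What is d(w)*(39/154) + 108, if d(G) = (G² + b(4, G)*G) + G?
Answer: 56754/77 ≈ 737.06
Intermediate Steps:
b(P, j) = -4 - 2*j*(P + j) (b(P, j) = -4 - (P + j)*2*j = -4 - 2*j*(P + j))
d(G) = G + G² + G*(-4 - 8*G - 2*G²) (d(G) = (G² + (-4 - 2*G² - 2*4*G)*G) + G = (G² + (-4 - 2*G² - 8*G)*G) + G = (G² + (-4 - 8*G - 2*G²)*G) + G = (G² + G*(-4 - 8*G - 2*G²)) + G = G + G² + G*(-4 - 8*G - 2*G²))
d(w)*(39/154) + 108 = (-1*(-12)*(3 + 2*(-12)² + 7*(-12)))*(39/154) + 108 = (-1*(-12)*(3 + 2*144 - 84))*(39*(1/154)) + 108 = -1*(-12)*(3 + 288 - 84)*(39/154) + 108 = -1*(-12)*207*(39/154) + 108 = 2484*(39/154) + 108 = 48438/77 + 108 = 56754/77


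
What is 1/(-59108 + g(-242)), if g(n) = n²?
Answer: -1/544 ≈ -0.0018382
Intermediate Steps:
1/(-59108 + g(-242)) = 1/(-59108 + (-242)²) = 1/(-59108 + 58564) = 1/(-544) = -1/544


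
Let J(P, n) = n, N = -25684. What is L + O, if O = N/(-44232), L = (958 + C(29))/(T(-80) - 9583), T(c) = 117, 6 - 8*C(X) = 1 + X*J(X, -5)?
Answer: 99960569/209350056 ≈ 0.47748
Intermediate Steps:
C(X) = 5/8 + 5*X/8 (C(X) = ¾ - (1 + X*(-5))/8 = ¾ - (1 - 5*X)/8 = ¾ + (-⅛ + 5*X/8) = 5/8 + 5*X/8)
L = -3907/37864 (L = (958 + (5/8 + (5/8)*29))/(117 - 9583) = (958 + (5/8 + 145/8))/(-9466) = (958 + 75/4)*(-1/9466) = (3907/4)*(-1/9466) = -3907/37864 ≈ -0.10319)
O = 6421/11058 (O = -25684/(-44232) = -25684*(-1/44232) = 6421/11058 ≈ 0.58067)
L + O = -3907/37864 + 6421/11058 = 99960569/209350056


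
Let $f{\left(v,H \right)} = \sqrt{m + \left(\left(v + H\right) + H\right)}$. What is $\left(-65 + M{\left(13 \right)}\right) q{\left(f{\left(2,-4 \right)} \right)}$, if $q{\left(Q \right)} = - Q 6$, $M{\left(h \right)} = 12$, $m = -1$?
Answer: $318 i \sqrt{7} \approx 841.35 i$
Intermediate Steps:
$f{\left(v,H \right)} = \sqrt{-1 + v + 2 H}$ ($f{\left(v,H \right)} = \sqrt{-1 + \left(\left(v + H\right) + H\right)} = \sqrt{-1 + \left(\left(H + v\right) + H\right)} = \sqrt{-1 + \left(v + 2 H\right)} = \sqrt{-1 + v + 2 H}$)
$q{\left(Q \right)} = - 6 Q$
$\left(-65 + M{\left(13 \right)}\right) q{\left(f{\left(2,-4 \right)} \right)} = \left(-65 + 12\right) \left(- 6 \sqrt{-1 + 2 + 2 \left(-4\right)}\right) = - 53 \left(- 6 \sqrt{-1 + 2 - 8}\right) = - 53 \left(- 6 \sqrt{-7}\right) = - 53 \left(- 6 i \sqrt{7}\right) = 318 i \sqrt{7}$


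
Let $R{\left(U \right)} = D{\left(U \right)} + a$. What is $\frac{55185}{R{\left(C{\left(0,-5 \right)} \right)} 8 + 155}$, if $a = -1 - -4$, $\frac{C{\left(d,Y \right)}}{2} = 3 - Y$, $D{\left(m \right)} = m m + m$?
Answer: $\frac{3679}{157} \approx 23.433$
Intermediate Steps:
$D{\left(m \right)} = m + m^{2}$ ($D{\left(m \right)} = m^{2} + m = m + m^{2}$)
$C{\left(d,Y \right)} = 6 - 2 Y$ ($C{\left(d,Y \right)} = 2 \left(3 - Y\right) = 6 - 2 Y$)
$a = 3$ ($a = -1 + 4 = 3$)
$R{\left(U \right)} = 3 + U \left(1 + U\right)$ ($R{\left(U \right)} = U \left(1 + U\right) + 3 = 3 + U \left(1 + U\right)$)
$\frac{55185}{R{\left(C{\left(0,-5 \right)} \right)} 8 + 155} = \frac{55185}{\left(3 + \left(6 - -10\right) \left(1 + \left(6 - -10\right)\right)\right) 8 + 155} = \frac{55185}{\left(3 + \left(6 + 10\right) \left(1 + \left(6 + 10\right)\right)\right) 8 + 155} = \frac{55185}{\left(3 + 16 \left(1 + 16\right)\right) 8 + 155} = \frac{55185}{\left(3 + 16 \cdot 17\right) 8 + 155} = \frac{55185}{\left(3 + 272\right) 8 + 155} = \frac{55185}{275 \cdot 8 + 155} = \frac{55185}{2200 + 155} = \frac{55185}{2355} = 55185 \cdot \frac{1}{2355} = \frac{3679}{157}$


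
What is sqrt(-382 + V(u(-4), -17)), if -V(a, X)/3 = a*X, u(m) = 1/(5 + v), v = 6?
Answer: I*sqrt(45661)/11 ≈ 19.426*I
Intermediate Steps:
u(m) = 1/11 (u(m) = 1/(5 + 6) = 1/11)
V(a, X) = -3*X*a (V(a, X) = -3*a*X = -3*X*a)
sqrt(-382 + V(u(-4), -17)) = sqrt(-382 - 3*(-17)*1/11) = sqrt(-382 + 51/11) = sqrt(-4151/11) = I*sqrt(45661)/11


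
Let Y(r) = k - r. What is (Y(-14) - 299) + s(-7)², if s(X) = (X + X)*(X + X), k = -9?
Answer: 38122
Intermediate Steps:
Y(r) = -9 - r
s(X) = 4*X² (s(X) = (2*X)*(2*X) = 4*X²)
(Y(-14) - 299) + s(-7)² = ((-9 - 1*(-14)) - 299) + (4*(-7)²)² = ((-9 + 14) - 299) + (4*49)² = (5 - 299) + 196² = -294 + 38416 = 38122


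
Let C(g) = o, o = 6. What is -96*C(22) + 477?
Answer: -99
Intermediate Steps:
C(g) = 6
-96*C(22) + 477 = -96*6 + 477 = -576 + 477 = -99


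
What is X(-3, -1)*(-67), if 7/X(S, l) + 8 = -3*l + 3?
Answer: 469/2 ≈ 234.50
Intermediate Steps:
X(S, l) = 7/(-5 - 3*l) (X(S, l) = 7/(-8 + (-3*l + 3)) = 7/(-8 + (3 - 3*l)) = 7/(-5 - 3*l))
X(-3, -1)*(-67) = -7/(5 + 3*(-1))*(-67) = -7/(5 - 3)*(-67) = -7/2*(-67) = 469/2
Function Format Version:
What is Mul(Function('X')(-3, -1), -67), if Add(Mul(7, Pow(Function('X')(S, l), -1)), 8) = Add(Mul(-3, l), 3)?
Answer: Rational(469, 2) ≈ 234.50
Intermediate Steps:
Function('X')(S, l) = Mul(7, Pow(Add(-5, Mul(-3, l)), -1)) (Function('X')(S, l) = Mul(7, Pow(Add(-8, Add(Mul(-3, l), 3)), -1)) = Mul(7, Pow(Add(-8, Add(3, Mul(-3, l))), -1)) = Mul(7, Pow(Add(-5, Mul(-3, l)), -1)))
Mul(Function('X')(-3, -1), -67) = Mul(Mul(-7, Pow(Add(5, Mul(3, -1)), -1)), -67) = Mul(Mul(-7, Pow(Add(5, -3), -1)), -67) = Mul(Mul(-7, Pow(2, -1)), -67) = Mul(Mul(-7, Rational(1, 2)), -67) = Mul(Rational(-7, 2), -67) = Rational(469, 2)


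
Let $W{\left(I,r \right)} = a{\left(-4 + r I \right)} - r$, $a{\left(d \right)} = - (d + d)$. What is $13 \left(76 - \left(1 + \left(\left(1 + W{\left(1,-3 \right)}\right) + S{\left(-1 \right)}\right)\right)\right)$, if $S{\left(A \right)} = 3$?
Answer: $702$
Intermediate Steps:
$a{\left(d \right)} = - 2 d$
$W{\left(I,r \right)} = 8 - r - 2 I r$ ($W{\left(I,r \right)} = - 2 \left(-4 + r I\right) - r = - 2 \left(-4 + I r\right) - r = \left(8 - 2 I r\right) - r = 8 - r - 2 I r$)
$13 \left(76 - \left(1 + \left(\left(1 + W{\left(1,-3 \right)}\right) + S{\left(-1 \right)}\right)\right)\right) = 13 \left(76 - \left(1 + \left(\left(1 - \left(-11 - 6\right)\right) + 3\right)\right)\right) = 13 \left(76 - \left(1 + \left(\left(1 + \left(8 + 3 + 6\right)\right) + 3\right)\right)\right) = 13 \left(76 - \left(1 + \left(\left(1 + 17\right) + 3\right)\right)\right) = 13 \left(76 - \left(1 + \left(18 + 3\right)\right)\right) = 13 \left(76 - \left(1 + 21\right)\right) = 13 \left(76 - 22\right) = 13 \cdot 54 = 702$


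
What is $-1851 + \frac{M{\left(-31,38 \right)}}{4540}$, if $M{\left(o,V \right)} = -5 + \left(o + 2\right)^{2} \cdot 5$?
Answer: $- \frac{419967}{227} \approx -1850.1$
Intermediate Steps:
$M{\left(o,V \right)} = -5 + 5 \left(2 + o\right)^{2}$ ($M{\left(o,V \right)} = -5 + \left(2 + o\right)^{2} \cdot 5 = -5 + 5 \left(2 + o\right)^{2}$)
$-1851 + \frac{M{\left(-31,38 \right)}}{4540} = -1851 + \frac{-5 + 5 \left(2 - 31\right)^{2}}{4540} = -1851 + \left(-5 + 5 \left(-29\right)^{2}\right) \frac{1}{4540} = -1851 + \left(-5 + 5 \cdot 841\right) \frac{1}{4540} = -1851 + \left(-5 + 4205\right) \frac{1}{4540} = -1851 + 4200 \cdot \frac{1}{4540} = -1851 + \frac{210}{227} = - \frac{419967}{227}$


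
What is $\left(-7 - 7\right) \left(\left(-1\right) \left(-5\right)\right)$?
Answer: $-70$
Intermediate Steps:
$\left(-7 - 7\right) \left(\left(-1\right) \left(-5\right)\right) = \left(-14\right) 5 = -70$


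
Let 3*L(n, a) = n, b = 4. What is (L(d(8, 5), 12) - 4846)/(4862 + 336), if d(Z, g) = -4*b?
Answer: -7277/7797 ≈ -0.93331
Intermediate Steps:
d(Z, g) = -16 (d(Z, g) = -4*4 = -16)
L(n, a) = n/3
(L(d(8, 5), 12) - 4846)/(4862 + 336) = ((⅓)*(-16) - 4846)/(4862 + 336) = (-16/3 - 4846)/5198 = -14554/3*1/5198 = -7277/7797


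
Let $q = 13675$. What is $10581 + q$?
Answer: $24256$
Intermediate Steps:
$10581 + q = 10581 + 13675 = 24256$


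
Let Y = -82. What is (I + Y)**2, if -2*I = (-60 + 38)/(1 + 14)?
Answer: 1485961/225 ≈ 6604.3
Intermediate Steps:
I = 11/15 (I = -(-60 + 38)/(2*(1 + 14)) = -(-11)/15 = -1/2*(-22/15) = 11/15 ≈ 0.73333)
(I + Y)**2 = (11/15 - 82)**2 = (-1219/15)**2 = 1485961/225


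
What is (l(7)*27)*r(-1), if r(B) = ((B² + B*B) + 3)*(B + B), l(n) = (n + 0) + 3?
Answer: -2700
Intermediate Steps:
l(n) = 3 + n (l(n) = n + 3 = 3 + n)
r(B) = 2*B*(3 + 2*B²) (r(B) = ((B² + B²) + 3)*(2*B) = (2*B² + 3)*(2*B) = (3 + 2*B²)*(2*B) = 2*B*(3 + 2*B²))
(l(7)*27)*r(-1) = ((3 + 7)*27)*(4*(-1)³ + 6*(-1)) = (10*27)*(4*(-1) - 6) = 270*(-4 - 6) = 270*(-10) = -2700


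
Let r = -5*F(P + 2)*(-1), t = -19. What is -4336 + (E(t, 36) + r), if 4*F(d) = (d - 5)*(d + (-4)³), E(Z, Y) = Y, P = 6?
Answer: -4510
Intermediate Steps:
F(d) = (-64 + d)*(-5 + d)/4 (F(d) = ((d - 5)*(d + (-4)³))/4 = ((-5 + d)*(d - 64))/4 = ((-5 + d)*(-64 + d))/4 = ((-64 + d)*(-5 + d))/4 = (-64 + d)*(-5 + d)/4)
r = -210 (r = -5*(80 - 69*(6 + 2)/4 + (6 + 2)²/4)*(-1) = -5*(80 - 69/4*8 + (¼)*8²)*(-1) = -5*(80 - 138 + (¼)*64)*(-1) = -5*(80 - 138 + 16)*(-1) = -5*(-42)*(-1) = 210*(-1) = -210)
-4336 + (E(t, 36) + r) = -4336 + (36 - 210) = -4336 - 174 = -4510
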